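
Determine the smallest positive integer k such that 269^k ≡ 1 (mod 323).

Since 269 ∈ (Z/323Z)^×, its order divides φ(323) = φ(17·19) = (17−1)·(19−1) = 16·18 = 288 = 2^5 · 3^2.
Divisors of 288: 1, 2, 3, 4, 6, 8, 9, 12, 16, 18, 24, 32, 36, 48, 72, 96, 144, 288.
Test each divisor d:
269^1 ≡ 269 (mod 323)
269^2 ≡ 9 (mod 323)
269^3 ≡ 160 (mod 323)
269^4 ≡ 81 (mod 323)
269^6 ≡ 83 (mod 323)
269^8 ≡ 101 (mod 323)
269^9 ≡ 37 (mod 323)
269^12 ≡ 106 (mod 323)
269^16 ≡ 188 (mod 323)
269^18 ≡ 77 (mod 323)
269^24 ≡ 254 (mod 323)
269^32 ≡ 137 (mod 323)
269^36 ≡ 115 (mod 323)
269^48 ≡ 239 (mod 323)
269^72 ≡ 305 (mod 323)
269^96 ≡ 273 (mod 323)
269^144 ≡ 1 (mod 323) ✓
Therefore the multiplicative order of 269 modulo 323 is 144.

144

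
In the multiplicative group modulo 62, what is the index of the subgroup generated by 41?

2

ord(41) | φ(62) = φ(2)·φ(31) = 1·30 = 30 = 2 · 3 · 5.
Divisors of 30: 1, 2, 3, 5, 6, 10, 15, 30.
Compute 41^d (mod 62) for the divisors d until we hit 1:
41^1 ≡ 41 (mod 62)
41^2 ≡ 7 (mod 62)
41^3 ≡ 39 (mod 62)
41^5 ≡ 25 (mod 62)
41^6 ≡ 33 (mod 62)
41^10 ≡ 5 (mod 62)
41^15 ≡ 1 (mod 62) ✓
The order of 41 is 15, so the subgroup it generates has 15 elements.
[(Z/62Z)^× : ⟨41⟩] = 30/15 = 2.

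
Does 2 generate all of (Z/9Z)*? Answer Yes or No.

Yes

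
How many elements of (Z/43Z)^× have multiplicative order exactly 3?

φ(43) = 43 − 1 = 42 = 2 · 3 · 7.
Since (Z/43Z)^× is cyclic of order 42, the number of elements of order d is φ(d) when d | 42 and 0 otherwise.
3 | 42, and φ(3) = 3 − 1 = 2.

2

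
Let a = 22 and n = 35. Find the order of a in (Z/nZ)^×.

4

ord(22) | φ(35) = φ(5·7) = (5−1)·(7−1) = 4·6 = 24 = 2^3 · 3.
Divisors of 24: 1, 2, 3, 4, 6, 8, 12, 24.
Compute 22^d (mod 35) for the divisors d until we hit 1:
22^1 ≡ 22 (mod 35)
22^2 ≡ 29 (mod 35)
22^3 ≡ 8 (mod 35)
22^4 ≡ 1 (mod 35) ✓
So ord_35(22) = 4.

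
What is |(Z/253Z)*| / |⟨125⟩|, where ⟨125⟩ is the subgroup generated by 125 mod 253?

2

ord(125) | φ(253) = φ(11·23) = (11−1)·(23−1) = 10·22 = 220 = 2^2 · 5 · 11.
Divisors of 220: 1, 2, 4, 5, 10, 11, 20, 22, 44, 55, 110, 220.
Evaluate successive powers at the divisors of 220:
125^1 ≡ 125
125^2 ≡ 192
125^4 ≡ 179
125^5 ≡ 111
125^10 ≡ 177
125^11 ≡ 114
125^20 ≡ 210
125^22 ≡ 93
125^44 ≡ 47
125^55 ≡ 45
125^110 ≡ 1
So ord_253(125) = 110, hence |⟨125⟩| = 110.
Index = |(Z/253Z)^×| / |⟨125⟩| = 220 / 110 = 2.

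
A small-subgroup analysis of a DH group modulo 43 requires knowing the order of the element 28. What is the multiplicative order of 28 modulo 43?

42

The order of 28 must divide φ(43) = 43 − 1 = 42 = 2 · 3 · 7.
Divisors of 42: 1, 2, 3, 6, 7, 14, 21, 42.
Compute 28^d (mod 43) for the divisors d until we hit 1:
28^1 ≡ 28 (mod 43)
28^2 ≡ 10 (mod 43)
28^3 ≡ 22 (mod 43)
28^6 ≡ 11 (mod 43)
28^7 ≡ 7 (mod 43)
28^14 ≡ 6 (mod 43)
28^21 ≡ 42 (mod 43)
28^42 ≡ 1 (mod 43) ✓
Therefore the multiplicative order of 28 modulo 43 is 42.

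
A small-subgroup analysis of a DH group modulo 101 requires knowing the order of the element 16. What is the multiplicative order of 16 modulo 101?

By Lagrange's theorem, ord_101(16) divides φ(101) = 101 − 1 = 100 = 2^2 · 5^2.
Divisors of 100: 1, 2, 4, 5, 10, 20, 25, 50, 100.
Compute 16^d (mod 101) for the divisors d until we hit 1:
16^1 ≡ 16
16^2 ≡ 54
16^4 ≡ 88
16^5 ≡ 95
16^10 ≡ 36
16^20 ≡ 84
16^25 ≡ 1
So ord_101(16) = 25.

25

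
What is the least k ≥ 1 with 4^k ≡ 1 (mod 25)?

10

Since 4 ∈ (Z/25Z)^×, its order divides φ(25) = φ(5^2) = 5·(5−1) = 20 = 2^2 · 5.
Divisors of 20: 1, 2, 4, 5, 10, 20.
Compute 4^d (mod 25) for the divisors d until we hit 1:
4^1 ≡ 4
4^2 ≡ 16
4^4 ≡ 6
4^5 ≡ 24
4^10 ≡ 1
The smallest such exponent is 10, so the order of 4 is 10.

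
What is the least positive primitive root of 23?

φ(23) = 23 − 1 = 22 = 2 · 11.
g is a primitive root iff g^(22/q) ≢ 1 (mod 23) for each prime q ∈ {2, 11}.
g = 2: 2^11 ≡ 1 — hits 1, so not a primitive root.
g = 3: 3^11 ≡ 1 — hits 1, so not a primitive root.
g = 4: 4^11 ≡ 1 — hits 1, so not a primitive root.
g = 5: 5^11 ≡ 22; 5^2 ≡ 2 — none is 1, so 5 is a primitive root.
Hence the least primitive root of 23 is 5.

5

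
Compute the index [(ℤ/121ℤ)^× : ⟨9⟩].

22

The order of 9 must divide φ(121) = φ(11^2) = 11·(11−1) = 110 = 2 · 5 · 11.
Divisors of 110: 1, 2, 5, 10, 11, 22, 55, 110.
Evaluate successive powers at the divisors of 110:
9^1 ≡ 9
9^2 ≡ 81
9^5 ≡ 1
The order of 9 is 5, so the subgroup it generates has 5 elements.
Index = |(Z/121Z)^×| / |⟨9⟩| = 110 / 5 = 22.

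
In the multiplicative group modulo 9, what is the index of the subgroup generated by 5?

1

Since 5 ∈ (Z/9Z)^×, its order divides φ(9) = φ(3^2) = 3·(3−1) = 6 = 2 · 3.
Divisors of 6: 1, 2, 3, 6.
Compute 5^d (mod 9) for the divisors d until we hit 1:
5^1 ≡ 5 (mod 9)
5^2 ≡ 7 (mod 9)
5^3 ≡ 8 (mod 9)
5^6 ≡ 1 (mod 9) ✓
Thus |⟨5⟩| = ord(5) = 6.
The index is φ(9) / ord(5) = 6 / 6 = 1.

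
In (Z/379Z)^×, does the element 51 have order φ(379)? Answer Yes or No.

No

φ(379) = 379 − 1 = 378 = 2 · 3^3 · 7.
51 is a primitive root mod 379 iff 51^(φ(379)/q) ≢ 1 for every prime q | φ(379), i.e. q ∈ {2, 3, 7}.
51^189 ≡ 1 (mod 379)  [q = 2: ≡ 1 ✗]
51^126 ≡ 1 (mod 379)  [q = 3: ≡ 1 ✗]
51^54 ≡ 1 (mod 379)  [q = 7: ≡ 1 ✗]
The check at q = 2 fails, so 51 generates a proper subgroup.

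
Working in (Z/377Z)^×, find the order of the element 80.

84

The order of 80 must divide φ(377) = φ(13·29) = (13−1)·(29−1) = 12·28 = 336 = 2^4 · 3 · 7.
Divisors of 336: 1, 2, 3, 4, 6, 7, 8, 12, 14, 16, 21, 24, 28, 42, 48, 56, 84, 112, 168, 336.
Check 80^d mod 377 for each divisor in increasing order:
80^1 ≡ 80 (mod 377)
80^2 ≡ 368 (mod 377)
80^3 ≡ 34 (mod 377)
80^4 ≡ 81 (mod 377)
80^6 ≡ 25 (mod 377)
80^7 ≡ 115 (mod 377)
80^8 ≡ 152 (mod 377)
80^12 ≡ 248 (mod 377)
80^14 ≡ 30 (mod 377)
80^16 ≡ 107 (mod 377)
80^21 ≡ 57 (mod 377)
80^24 ≡ 53 (mod 377)
80^28 ≡ 146 (mod 377)
80^42 ≡ 233 (mod 377)
80^48 ≡ 170 (mod 377)
80^56 ≡ 204 (mod 377)
80^84 ≡ 1 (mod 377) ✓
So ord_377(80) = 84.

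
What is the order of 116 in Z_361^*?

18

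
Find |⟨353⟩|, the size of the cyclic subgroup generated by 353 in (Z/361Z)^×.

57

By Lagrange's theorem, ord_361(353) divides φ(361) = φ(19^2) = 19·(19−1) = 342 = 2 · 3^2 · 19.
Divisors of 342: 1, 2, 3, 6, 9, 18, 19, 38, 57, 114, 171, 342.
Check 353^d mod 361 for each divisor in increasing order:
353^1 ≡ 353 (mod 361)
353^2 ≡ 64 (mod 361)
353^3 ≡ 210 (mod 361)
353^6 ≡ 58 (mod 361)
353^9 ≡ 267 (mod 361)
353^18 ≡ 172 (mod 361)
353^19 ≡ 68 (mod 361)
353^38 ≡ 292 (mod 361)
353^57 ≡ 1 (mod 361) ✓
The smallest such exponent is 57, so the order of 353 is 57.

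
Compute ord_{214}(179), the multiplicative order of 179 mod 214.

106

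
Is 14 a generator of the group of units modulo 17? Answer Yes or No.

φ(17) = 17 − 1 = 16 = 2^4.
An element g generates (Z/17Z)^× iff g^(16/q) ≢ 1 (mod 17) for each prime q ∈ {2}.
14^8 ≡ 16 (mod 17)  [q = 2: ≢ 1 ✓]
None equal 1, so ord_17(14) = 16: 14 is a primitive root.

Yes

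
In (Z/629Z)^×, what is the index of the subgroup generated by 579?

16

Since 579 ∈ (Z/629Z)^×, its order divides φ(629) = φ(17·37) = (17−1)·(37−1) = 16·36 = 576 = 2^6 · 3^2.
Divisors of 576: 1, 2, 3, 4, 6, 8, 9, 12, 16, 18, 24, 32, 36, 48, 64, 72, 96, 144, 192, 288, 576.
Check 579^d mod 629 for each divisor in increasing order:
579^1 ≡ 579 (mod 629)
579^2 ≡ 613 (mod 629)
579^3 ≡ 171 (mod 629)
579^4 ≡ 256 (mod 629)
579^6 ≡ 307 (mod 629)
579^8 ≡ 120 (mod 629)
579^9 ≡ 290 (mod 629)
579^12 ≡ 528 (mod 629)
579^16 ≡ 562 (mod 629)
579^18 ≡ 443 (mod 629)
579^24 ≡ 137 (mod 629)
579^32 ≡ 86 (mod 629)
579^36 ≡ 1 (mod 629) ✓
The order of 579 is 36, so the subgroup it generates has 36 elements.
[(Z/629Z)^× : ⟨579⟩] = 576/36 = 16.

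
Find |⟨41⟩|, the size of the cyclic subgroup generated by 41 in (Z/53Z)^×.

52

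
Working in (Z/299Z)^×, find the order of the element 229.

4

By Lagrange's theorem, ord_299(229) divides φ(299) = φ(13·23) = (13−1)·(23−1) = 12·22 = 264 = 2^3 · 3 · 11.
Divisors of 264: 1, 2, 3, 4, 6, 8, 11, 12, 22, 24, 33, 44, 66, 88, 132, 264.
Evaluate successive powers at the divisors of 264:
229^1 ≡ 229
229^2 ≡ 116
229^3 ≡ 252
229^4 ≡ 1
Therefore the multiplicative order of 229 modulo 299 is 4.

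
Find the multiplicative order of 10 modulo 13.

6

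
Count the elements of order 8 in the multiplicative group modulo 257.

4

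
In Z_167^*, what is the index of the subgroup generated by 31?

2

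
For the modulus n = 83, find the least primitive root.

2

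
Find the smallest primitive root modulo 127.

φ(127) = 127 − 1 = 126 = 2 · 3^2 · 7.
g is a primitive root iff g^(126/q) ≢ 1 (mod 127) for each prime q ∈ {2, 3, 7}.
g = 2: 2^63 ≡ 1 — hits 1, so not a primitive root.
g = 3: 3^63 ≡ 126; 3^42 ≡ 107; 3^18 ≡ 4 — none is 1, so 3 is a primitive root.
The smallest primitive root modulo 127 is 3.

3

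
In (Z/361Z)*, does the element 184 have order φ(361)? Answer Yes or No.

φ(361) = φ(19^2) = 19·(19−1) = 342 = 2 · 3^2 · 19.
An element g generates (Z/361Z)^× iff g^(342/q) ≢ 1 (mod 361) for each prime q ∈ {2, 3, 19}.
184^171 ≡ 360 (mod 361)  [q = 2: ≢ 1 ✓]
184^114 ≡ 68 (mod 361)  [q = 3: ≢ 1 ✓]
184^18 ≡ 191 (mod 361)  [q = 19: ≢ 1 ✓]
All checks pass, so 184 has order 342 and is a primitive root modulo 361.

Yes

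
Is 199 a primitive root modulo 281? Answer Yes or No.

Yes

φ(281) = 281 − 1 = 280 = 2^3 · 5 · 7.
An element g generates (Z/281Z)^× iff g^(280/q) ≢ 1 (mod 281) for each prime q ∈ {2, 5, 7}.
199^140 ≡ 280 (mod 281)  [q = 2: ≢ 1 ✓]
199^56 ≡ 90 (mod 281)  [q = 5: ≢ 1 ✓]
199^40 ≡ 109 (mod 281)  [q = 7: ≢ 1 ✓]
All checks pass, so 199 has order 280 and is a primitive root modulo 281.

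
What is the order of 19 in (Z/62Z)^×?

15

The order of 19 must divide φ(62) = φ(2)·φ(31) = 1·30 = 30 = 2 · 3 · 5.
Divisors of 30: 1, 2, 3, 5, 6, 10, 15, 30.
Check 19^d mod 62 for each divisor in increasing order:
19^1 ≡ 19
19^2 ≡ 51
19^3 ≡ 39
19^5 ≡ 5
19^6 ≡ 33
19^10 ≡ 25
19^15 ≡ 1
Hence ord(19) = 15.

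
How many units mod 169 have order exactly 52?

24

φ(169) = φ(13^2) = 13·(13−1) = 156 = 2^2 · 3 · 13.
(Z/169Z)^× is cyclic (|G| = 156); a cyclic group of order m has exactly φ(d) elements of each order d | m, and none otherwise.
52 = 2^2 · 13 divides 156, and φ(52) = 24.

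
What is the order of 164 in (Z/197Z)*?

7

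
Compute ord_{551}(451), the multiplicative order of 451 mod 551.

By Lagrange's theorem, ord_551(451) divides φ(551) = φ(19·29) = (19−1)·(29−1) = 18·28 = 504 = 2^3 · 3^2 · 7.
Divisors of 504: 1, 2, 3, 4, 6, 7, 8, 9, 12, 14, 18, 21, 24, 28, 36, 42, 56, 63, 72, 84, 126, 168, 252, 504.
Check 451^d mod 551 for each divisor in increasing order:
451^1 ≡ 451 (mod 551)
451^2 ≡ 82 (mod 551)
451^3 ≡ 65 (mod 551)
451^4 ≡ 112 (mod 551)
451^6 ≡ 368 (mod 551)
451^7 ≡ 117 (mod 551)
451^8 ≡ 422 (mod 551)
451^9 ≡ 227 (mod 551)
451^12 ≡ 429 (mod 551)
451^14 ≡ 465 (mod 551)
451^18 ≡ 286 (mod 551)
451^21 ≡ 407 (mod 551)
451^24 ≡ 7 (mod 551)
451^28 ≡ 233 (mod 551)
451^36 ≡ 248 (mod 551)
451^42 ≡ 349 (mod 551)
451^56 ≡ 291 (mod 551)
451^63 ≡ 436 (mod 551)
451^72 ≡ 343 (mod 551)
451^84 ≡ 30 (mod 551)
451^126 ≡ 1 (mod 551) ✓
The smallest such exponent is 126, so the order of 451 is 126.

126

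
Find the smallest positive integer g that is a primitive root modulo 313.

φ(313) = 313 − 1 = 312 = 2^3 · 3 · 13.
Test candidates g = 2, 3, … against the prime factors q ∈ {2, 3, 13} of φ(313): g is a generator iff g^(312/q) ≢ 1 for every such q.
g = 2: 2^156 ≡ 1 — hits 1, so not a primitive root.
g = 3: 3^156 ≡ 1 — hits 1, so not a primitive root.
g = 4: 4^156 ≡ 1 — hits 1, so not a primitive root.
g = 5: 5^156 ≡ 312; 5^104 ≡ 1 — hits 1, so not a primitive root.
g = 6: 6^156 ≡ 1 — hits 1, so not a primitive root.
g = 7: 7^156 ≡ 312; 7^104 ≡ 1 — hits 1, so not a primitive root.
g = 8: 8^156 ≡ 1 — hits 1, so not a primitive root.
g = 9: 9^156 ≡ 1 — hits 1, so not a primitive root.
g = 10: 10^156 ≡ 312; 10^104 ≡ 214; 10^24 ≡ 103 — none is 1, so 10 is a primitive root.
So 10 is the smallest generator of (Z/313Z)^×.

10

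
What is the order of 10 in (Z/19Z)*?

18

ord(10) | φ(19) = 19 − 1 = 18 = 2 · 3^2.
Divisors of 18: 1, 2, 3, 6, 9, 18.
Evaluate successive powers at the divisors of 18:
10^1 ≡ 10
10^2 ≡ 5
10^3 ≡ 12
10^6 ≡ 11
10^9 ≡ 18
10^18 ≡ 1
Hence ord(10) = 18.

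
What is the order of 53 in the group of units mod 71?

70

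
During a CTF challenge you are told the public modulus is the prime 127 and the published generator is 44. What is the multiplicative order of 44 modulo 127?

63

Since 44 ∈ (Z/127Z)^×, its order divides φ(127) = 127 − 1 = 126 = 2 · 3^2 · 7.
Divisors of 126: 1, 2, 3, 6, 7, 9, 14, 18, 21, 42, 63, 126.
Check 44^d mod 127 for each divisor in increasing order:
44^1 ≡ 44 (mod 127)
44^2 ≡ 31 (mod 127)
44^3 ≡ 94 (mod 127)
44^6 ≡ 73 (mod 127)
44^7 ≡ 37 (mod 127)
44^9 ≡ 4 (mod 127)
44^14 ≡ 99 (mod 127)
44^18 ≡ 16 (mod 127)
44^21 ≡ 107 (mod 127)
44^42 ≡ 19 (mod 127)
44^63 ≡ 1 (mod 127) ✓
So ord_127(44) = 63.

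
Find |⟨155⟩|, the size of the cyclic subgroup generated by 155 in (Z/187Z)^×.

8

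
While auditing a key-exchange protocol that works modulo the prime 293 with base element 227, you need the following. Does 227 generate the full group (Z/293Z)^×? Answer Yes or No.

φ(293) = 293 − 1 = 292 = 2^2 · 73.
227 is a primitive root mod 293 iff 227^(φ(293)/q) ≢ 1 for every prime q | φ(293), i.e. q ∈ {2, 73}.
227^146 ≡ 292 (mod 293)  [q = 2: ≢ 1 ✓]
227^4 ≡ 56 (mod 293)  [q = 73: ≢ 1 ✓]
All checks pass, so 227 has order 292 and is a primitive root modulo 293.

Yes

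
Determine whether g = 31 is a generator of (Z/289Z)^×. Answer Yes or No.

φ(289) = φ(17^2) = 17·(17−1) = 272 = 2^4 · 17.
An element g generates (Z/289Z)^× iff g^(272/q) ≢ 1 (mod 289) for each prime q ∈ {2, 17}.
31^136 ≡ 288 (mod 289)  [q = 2: ≢ 1 ✓]
31^16 ≡ 86 (mod 289)  [q = 17: ≢ 1 ✓]
Every test exponent gives a nontrivial residue, hence 31 generates the full group.

Yes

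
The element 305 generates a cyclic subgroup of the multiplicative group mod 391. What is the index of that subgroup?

16

The order of 305 must divide φ(391) = φ(17·23) = (17−1)·(23−1) = 16·22 = 352 = 2^5 · 11.
Divisors of 352: 1, 2, 4, 8, 11, 16, 22, 32, 44, 88, 176, 352.
Test each divisor d:
305^1 ≡ 305 (mod 391)
305^2 ≡ 358 (mod 391)
305^4 ≡ 307 (mod 391)
305^8 ≡ 18 (mod 391)
305^11 ≡ 254 (mod 391)
305^16 ≡ 324 (mod 391)
305^22 ≡ 1 (mod 391) ✓
So ord_391(305) = 22, hence |⟨305⟩| = 22.
Index = |(Z/391Z)^×| / |⟨305⟩| = 352 / 22 = 16.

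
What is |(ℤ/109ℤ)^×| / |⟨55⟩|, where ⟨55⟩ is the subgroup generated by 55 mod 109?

ord(55) | φ(109) = 109 − 1 = 108 = 2^2 · 3^3.
Divisors of 108: 1, 2, 3, 4, 6, 9, 12, 18, 27, 36, 54, 108.
Check 55^d mod 109 for each divisor in increasing order:
55^1 ≡ 55 (mod 109)
55^2 ≡ 82 (mod 109)
55^3 ≡ 41 (mod 109)
55^4 ≡ 75 (mod 109)
55^6 ≡ 46 (mod 109)
55^9 ≡ 33 (mod 109)
55^12 ≡ 45 (mod 109)
55^18 ≡ 108 (mod 109)
55^27 ≡ 76 (mod 109)
55^36 ≡ 1 (mod 109) ✓
The order of 55 is 36, so the subgroup it generates has 36 elements.
Index = |(Z/109Z)^×| / |⟨55⟩| = 108 / 36 = 3.

3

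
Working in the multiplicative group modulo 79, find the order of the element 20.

Since 20 ∈ (Z/79Z)^×, its order divides φ(79) = 79 − 1 = 78 = 2 · 3 · 13.
Divisors of 78: 1, 2, 3, 6, 13, 26, 39, 78.
Check 20^d mod 79 for each divisor in increasing order:
20^1 ≡ 20 (mod 79)
20^2 ≡ 5 (mod 79)
20^3 ≡ 21 (mod 79)
20^6 ≡ 46 (mod 79)
20^13 ≡ 55 (mod 79)
20^26 ≡ 23 (mod 79)
20^39 ≡ 1 (mod 79) ✓
So ord_79(20) = 39.

39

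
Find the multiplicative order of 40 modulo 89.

44

ord(40) | φ(89) = 89 − 1 = 88 = 2^3 · 11.
Divisors of 88: 1, 2, 4, 8, 11, 22, 44, 88.
Test each divisor d:
40^1 ≡ 40 (mod 89)
40^2 ≡ 87 (mod 89)
40^4 ≡ 4 (mod 89)
40^8 ≡ 16 (mod 89)
40^11 ≡ 55 (mod 89)
40^22 ≡ 88 (mod 89)
40^44 ≡ 1 (mod 89) ✓
The smallest such exponent is 44, so the order of 40 is 44.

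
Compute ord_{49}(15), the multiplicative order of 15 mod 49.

By Lagrange's theorem, ord_49(15) divides φ(49) = φ(7^2) = 7·(7−1) = 42 = 2 · 3 · 7.
Divisors of 42: 1, 2, 3, 6, 7, 14, 21, 42.
Check 15^d mod 49 for each divisor in increasing order:
15^1 ≡ 15 (mod 49)
15^2 ≡ 29 (mod 49)
15^3 ≡ 43 (mod 49)
15^6 ≡ 36 (mod 49)
15^7 ≡ 1 (mod 49) ✓
So ord_49(15) = 7.

7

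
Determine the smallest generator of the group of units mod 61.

φ(61) = 61 − 1 = 60 = 2^2 · 3 · 5.
Test candidates g = 2, 3, … against the prime factors q ∈ {2, 3, 5} of φ(61): g is a generator iff g^(60/q) ≢ 1 for every such q.
g = 2: 2^30 ≡ 60; 2^20 ≡ 47; 2^12 ≡ 9 — none is 1, so 2 is a primitive root.
Hence the least primitive root of 61 is 2.

2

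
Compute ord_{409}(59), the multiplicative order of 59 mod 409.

136

Since 59 ∈ (Z/409Z)^×, its order divides φ(409) = 409 − 1 = 408 = 2^3 · 3 · 17.
Divisors of 408: 1, 2, 3, 4, 6, 8, 12, 17, 24, 34, 51, 68, 102, 136, 204, 408.
Check 59^d mod 409 for each divisor in increasing order:
59^1 ≡ 59 (mod 409)
59^2 ≡ 209 (mod 409)
59^3 ≡ 61 (mod 409)
59^4 ≡ 327 (mod 409)
59^6 ≡ 40 (mod 409)
59^8 ≡ 180 (mod 409)
59^12 ≡ 373 (mod 409)
59^17 ≡ 343 (mod 409)
59^24 ≡ 69 (mod 409)
59^34 ≡ 266 (mod 409)
59^51 ≡ 31 (mod 409)
59^68 ≡ 408 (mod 409)
59^102 ≡ 143 (mod 409)
59^136 ≡ 1 (mod 409) ✓
So ord_409(59) = 136.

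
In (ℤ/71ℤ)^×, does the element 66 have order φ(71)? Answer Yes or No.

No

φ(71) = 71 − 1 = 70 = 2 · 5 · 7.
Test 66^(70/q) mod 71 for each prime factor q of 70:
66^35 ≡ 70 (mod 71)  [q = 2: ≢ 1 ✓]
66^14 ≡ 57 (mod 71)  [q = 5: ≢ 1 ✓]
66^10 ≡ 1 (mod 71)  [q = 7: ≡ 1 ✗]
66^10 ≡ 1 shows ord(66) | 10, strictly less than φ(71); not a primitive root.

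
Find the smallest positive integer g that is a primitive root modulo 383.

φ(383) = 383 − 1 = 382 = 2 · 191.
Test candidates g = 2, 3, … against the prime factors q ∈ {2, 191} of φ(383): g is a generator iff g^(382/q) ≢ 1 for every such q.
g = 2: 2^191 ≡ 1 — hits 1, so not a primitive root.
g = 3: 3^191 ≡ 1 — hits 1, so not a primitive root.
g = 4: 4^191 ≡ 1 — hits 1, so not a primitive root.
g = 5: 5^191 ≡ 382; 5^2 ≡ 25 — none is 1, so 5 is a primitive root.
The smallest primitive root modulo 383 is 5.

5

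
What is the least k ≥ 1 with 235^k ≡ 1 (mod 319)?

140

By Lagrange's theorem, ord_319(235) divides φ(319) = φ(11·29) = (11−1)·(29−1) = 10·28 = 280 = 2^3 · 5 · 7.
Divisors of 280: 1, 2, 4, 5, 7, 8, 10, 14, 20, 28, 35, 40, 56, 70, 140, 280.
Check 235^d mod 319 for each divisor in increasing order:
235^1 ≡ 235 (mod 319)
235^2 ≡ 38 (mod 319)
235^4 ≡ 168 (mod 319)
235^5 ≡ 243 (mod 319)
235^7 ≡ 302 (mod 319)
235^8 ≡ 152 (mod 319)
235^10 ≡ 34 (mod 319)
235^14 ≡ 289 (mod 319)
235^20 ≡ 199 (mod 319)
235^28 ≡ 262 (mod 319)
235^35 ≡ 12 (mod 319)
235^40 ≡ 45 (mod 319)
235^56 ≡ 59 (mod 319)
235^70 ≡ 144 (mod 319)
235^140 ≡ 1 (mod 319) ✓
The smallest such exponent is 140, so the order of 235 is 140.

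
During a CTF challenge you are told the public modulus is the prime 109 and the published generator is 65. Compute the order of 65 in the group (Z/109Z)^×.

108

ord(65) | φ(109) = 109 − 1 = 108 = 2^2 · 3^3.
Divisors of 108: 1, 2, 3, 4, 6, 9, 12, 18, 27, 36, 54, 108.
Test each divisor d:
65^1 ≡ 65 (mod 109)
65^2 ≡ 83 (mod 109)
65^3 ≡ 54 (mod 109)
65^4 ≡ 22 (mod 109)
65^6 ≡ 82 (mod 109)
65^9 ≡ 68 (mod 109)
65^12 ≡ 75 (mod 109)
65^18 ≡ 46 (mod 109)
65^27 ≡ 76 (mod 109)
65^36 ≡ 45 (mod 109)
65^54 ≡ 108 (mod 109)
65^108 ≡ 1 (mod 109) ✓
Therefore the multiplicative order of 65 modulo 109 is 108.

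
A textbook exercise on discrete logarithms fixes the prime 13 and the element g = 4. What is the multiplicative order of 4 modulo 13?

6

ord(4) | φ(13) = 13 − 1 = 12 = 2^2 · 3.
Divisors of 12: 1, 2, 3, 4, 6, 12.
Evaluate successive powers at the divisors of 12:
4^1 ≡ 4 (mod 13)
4^2 ≡ 3 (mod 13)
4^3 ≡ 12 (mod 13)
4^4 ≡ 9 (mod 13)
4^6 ≡ 1 (mod 13) ✓
Therefore the multiplicative order of 4 modulo 13 is 6.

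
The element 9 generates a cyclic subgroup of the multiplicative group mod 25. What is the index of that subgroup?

2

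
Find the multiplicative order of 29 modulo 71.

35

The order of 29 must divide φ(71) = 71 − 1 = 70 = 2 · 5 · 7.
Divisors of 70: 1, 2, 5, 7, 10, 14, 35, 70.
Evaluate successive powers at the divisors of 70:
29^1 ≡ 29 (mod 71)
29^2 ≡ 60 (mod 71)
29^5 ≡ 30 (mod 71)
29^7 ≡ 25 (mod 71)
29^10 ≡ 48 (mod 71)
29^14 ≡ 57 (mod 71)
29^35 ≡ 1 (mod 71) ✓
The smallest such exponent is 35, so the order of 29 is 35.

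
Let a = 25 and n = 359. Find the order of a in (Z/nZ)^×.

179

By Lagrange's theorem, ord_359(25) divides φ(359) = 359 − 1 = 358 = 2 · 179.
Divisors of 358: 1, 2, 179, 358.
Compute 25^d (mod 359) for the divisors d until we hit 1:
25^1 ≡ 25 (mod 359)
25^2 ≡ 266 (mod 359)
25^179 ≡ 1 (mod 359) ✓
The smallest such exponent is 179, so the order of 25 is 179.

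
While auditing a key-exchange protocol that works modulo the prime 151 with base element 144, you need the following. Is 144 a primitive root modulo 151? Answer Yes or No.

φ(151) = 151 − 1 = 150 = 2 · 3 · 5^2.
144 is a primitive root mod 151 iff 144^(φ(151)/q) ≢ 1 for every prime q | φ(151), i.e. q ∈ {2, 3, 5}.
144^75 ≡ 1 (mod 151)  [q = 2: ≡ 1 ✗]
144^50 ≡ 32 (mod 151)  [q = 3: ≢ 1 ✓]
144^30 ≡ 8 (mod 151)  [q = 5: ≢ 1 ✓]
Since 144^75 ≡ 1, the order of 144 divides 75 < 150, so 144 is not a primitive root.

No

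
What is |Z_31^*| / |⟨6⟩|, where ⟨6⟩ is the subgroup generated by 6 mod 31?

5

ord(6) | φ(31) = 31 − 1 = 30 = 2 · 3 · 5.
Divisors of 30: 1, 2, 3, 5, 6, 10, 15, 30.
Compute 6^d (mod 31) for the divisors d until we hit 1:
6^1 ≡ 6 (mod 31)
6^2 ≡ 5 (mod 31)
6^3 ≡ 30 (mod 31)
6^5 ≡ 26 (mod 31)
6^6 ≡ 1 (mod 31) ✓
So ord_31(6) = 6, hence |⟨6⟩| = 6.
The index is φ(31) / ord(6) = 30 / 6 = 5.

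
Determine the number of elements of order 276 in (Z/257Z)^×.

0

φ(257) = 257 − 1 = 256 = 2^8.
(Z/257Z)^× is cyclic (|G| = 256); a cyclic group of order m has exactly φ(d) elements of each order d | m, and none otherwise.
Since 276 ∤ 256, the count is 0.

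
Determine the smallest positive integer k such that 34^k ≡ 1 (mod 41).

40

ord(34) | φ(41) = 41 − 1 = 40 = 2^3 · 5.
Divisors of 40: 1, 2, 4, 5, 8, 10, 20, 40.
Test each divisor d:
34^1 ≡ 34
34^2 ≡ 8
34^4 ≡ 23
34^5 ≡ 3
34^8 ≡ 37
34^10 ≡ 9
34^20 ≡ 40
34^40 ≡ 1
The smallest such exponent is 40, so the order of 34 is 40.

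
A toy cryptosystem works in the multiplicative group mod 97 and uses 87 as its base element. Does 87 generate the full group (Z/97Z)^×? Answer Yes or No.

φ(97) = 97 − 1 = 96 = 2^5 · 3.
87 is a primitive root mod 97 iff 87^(φ(97)/q) ≢ 1 for every prime q | φ(97), i.e. q ∈ {2, 3}.
87^48 ≡ 96 (mod 97)  [q = 2: ≢ 1 ✓]
87^32 ≡ 61 (mod 97)  [q = 3: ≢ 1 ✓]
All checks pass, so 87 has order 96 and is a primitive root modulo 97.

Yes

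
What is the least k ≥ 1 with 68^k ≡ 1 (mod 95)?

Since 68 ∈ (Z/95Z)^×, its order divides φ(95) = φ(5·19) = (5−1)·(19−1) = 4·18 = 72 = 2^3 · 3^2.
Divisors of 72: 1, 2, 3, 4, 6, 8, 9, 12, 18, 24, 36, 72.
Test each divisor d:
68^1 ≡ 68 (mod 95)
68^2 ≡ 64 (mod 95)
68^3 ≡ 77 (mod 95)
68^4 ≡ 11 (mod 95)
68^6 ≡ 39 (mod 95)
68^8 ≡ 26 (mod 95)
68^9 ≡ 58 (mod 95)
68^12 ≡ 1 (mod 95) ✓
Hence ord(68) = 12.

12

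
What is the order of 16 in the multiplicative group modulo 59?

29

By Lagrange's theorem, ord_59(16) divides φ(59) = 59 − 1 = 58 = 2 · 29.
Divisors of 58: 1, 2, 29, 58.
Compute 16^d (mod 59) for the divisors d until we hit 1:
16^1 ≡ 16 (mod 59)
16^2 ≡ 20 (mod 59)
16^29 ≡ 1 (mod 59) ✓
Hence ord(16) = 29.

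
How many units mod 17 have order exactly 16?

8

φ(17) = 17 − 1 = 16 = 2^4.
In a cyclic group of order 16, there are φ(d) elements of order d for each divisor d of 16, and zero for non-divisors.
16 = 2^4 divides 16, and φ(16) = 8.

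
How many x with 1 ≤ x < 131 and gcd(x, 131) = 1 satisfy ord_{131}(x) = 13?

12

φ(131) = 131 − 1 = 130 = 2 · 5 · 13.
(Z/131Z)^× is cyclic (|G| = 130); a cyclic group of order m has exactly φ(d) elements of each order d | m, and none otherwise.
13 | 130, and φ(13) = 13 − 1 = 12.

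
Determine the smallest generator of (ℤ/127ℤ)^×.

3

φ(127) = 127 − 1 = 126 = 2 · 3^2 · 7.
g is a primitive root iff g^(126/q) ≢ 1 (mod 127) for each prime q ∈ {2, 3, 7}.
g = 2: 2^63 ≡ 1 — hits 1, so not a primitive root.
g = 3: 3^63 ≡ 126; 3^42 ≡ 107; 3^18 ≡ 4 — none is 1, so 3 is a primitive root.
The smallest primitive root modulo 127 is 3.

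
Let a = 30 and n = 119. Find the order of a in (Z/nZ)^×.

12

The order of 30 must divide φ(119) = φ(7·17) = (7−1)·(17−1) = 6·16 = 96 = 2^5 · 3.
Divisors of 96: 1, 2, 3, 4, 6, 8, 12, 16, 24, 32, 48, 96.
Test each divisor d:
30^1 ≡ 30 (mod 119)
30^2 ≡ 67 (mod 119)
30^3 ≡ 106 (mod 119)
30^4 ≡ 86 (mod 119)
30^6 ≡ 50 (mod 119)
30^8 ≡ 18 (mod 119)
30^12 ≡ 1 (mod 119) ✓
Therefore the multiplicative order of 30 modulo 119 is 12.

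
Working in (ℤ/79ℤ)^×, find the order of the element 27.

26

Since 27 ∈ (Z/79Z)^×, its order divides φ(79) = 79 − 1 = 78 = 2 · 3 · 13.
Divisors of 78: 1, 2, 3, 6, 13, 26, 39, 78.
Compute 27^d (mod 79) for the divisors d until we hit 1:
27^1 ≡ 27 (mod 79)
27^2 ≡ 18 (mod 79)
27^3 ≡ 12 (mod 79)
27^6 ≡ 65 (mod 79)
27^13 ≡ 78 (mod 79)
27^26 ≡ 1 (mod 79) ✓
So ord_79(27) = 26.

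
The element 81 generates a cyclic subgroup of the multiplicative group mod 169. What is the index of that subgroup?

4

By Lagrange's theorem, ord_169(81) divides φ(169) = φ(13^2) = 13·(13−1) = 156 = 2^2 · 3 · 13.
Divisors of 156: 1, 2, 3, 4, 6, 12, 13, 26, 39, 52, 78, 156.
Evaluate successive powers at the divisors of 156:
81^1 ≡ 81
81^2 ≡ 139
81^3 ≡ 105
81^4 ≡ 55
81^6 ≡ 40
81^12 ≡ 79
81^13 ≡ 146
81^26 ≡ 22
81^39 ≡ 1
Thus |⟨81⟩| = ord(81) = 39.
The index is φ(169) / ord(81) = 156 / 39 = 4.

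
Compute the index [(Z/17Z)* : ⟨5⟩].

ord(5) | φ(17) = 17 − 1 = 16 = 2^4.
Divisors of 16: 1, 2, 4, 8, 16.
Evaluate successive powers at the divisors of 16:
5^1 ≡ 5 (mod 17)
5^2 ≡ 8 (mod 17)
5^4 ≡ 13 (mod 17)
5^8 ≡ 16 (mod 17)
5^16 ≡ 1 (mod 17) ✓
Thus |⟨5⟩| = ord(5) = 16.
[(Z/17Z)^× : ⟨5⟩] = 16/16 = 1.

1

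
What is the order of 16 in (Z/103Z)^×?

51

By Lagrange's theorem, ord_103(16) divides φ(103) = 103 − 1 = 102 = 2 · 3 · 17.
Divisors of 102: 1, 2, 3, 6, 17, 34, 51, 102.
Test each divisor d:
16^1 ≡ 16
16^2 ≡ 50
16^3 ≡ 79
16^6 ≡ 61
16^17 ≡ 56
16^34 ≡ 46
16^51 ≡ 1
Therefore the multiplicative order of 16 modulo 103 is 51.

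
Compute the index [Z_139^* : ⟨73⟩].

1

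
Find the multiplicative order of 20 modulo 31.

15

Since 20 ∈ (Z/31Z)^×, its order divides φ(31) = 31 − 1 = 30 = 2 · 3 · 5.
Divisors of 30: 1, 2, 3, 5, 6, 10, 15, 30.
Evaluate successive powers at the divisors of 30:
20^1 ≡ 20 (mod 31)
20^2 ≡ 28 (mod 31)
20^3 ≡ 2 (mod 31)
20^5 ≡ 25 (mod 31)
20^6 ≡ 4 (mod 31)
20^10 ≡ 5 (mod 31)
20^15 ≡ 1 (mod 31) ✓
So ord_31(20) = 15.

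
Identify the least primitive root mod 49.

3

φ(49) = φ(7^2) = 7·(7−1) = 42 = 2 · 3 · 7.
g is a primitive root iff g^(42/q) ≢ 1 (mod 49) for each prime q ∈ {2, 3, 7}.
g = 2: 2^21 ≡ 1 — hits 1, so not a primitive root.
g = 3: 3^21 ≡ 48; 3^14 ≡ 30; 3^6 ≡ 43 — none is 1, so 3 is a primitive root.
The smallest primitive root modulo 49 is 3.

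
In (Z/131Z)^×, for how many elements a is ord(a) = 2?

φ(131) = 131 − 1 = 130 = 2 · 5 · 13.
(Z/131Z)^× is cyclic (|G| = 130); a cyclic group of order m has exactly φ(d) elements of each order d | m, and none otherwise.
2 | 130, and φ(2) = 2 − 1 = 1.

1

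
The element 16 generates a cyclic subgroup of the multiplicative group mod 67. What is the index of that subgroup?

Since 16 ∈ (Z/67Z)^×, its order divides φ(67) = 67 − 1 = 66 = 2 · 3 · 11.
Divisors of 66: 1, 2, 3, 6, 11, 22, 33, 66.
Compute 16^d (mod 67) for the divisors d until we hit 1:
16^1 ≡ 16 (mod 67)
16^2 ≡ 55 (mod 67)
16^3 ≡ 9 (mod 67)
16^6 ≡ 14 (mod 67)
16^11 ≡ 29 (mod 67)
16^22 ≡ 37 (mod 67)
16^33 ≡ 1 (mod 67) ✓
Thus |⟨16⟩| = ord(16) = 33.
[(Z/67Z)^× : ⟨16⟩] = 66/33 = 2.

2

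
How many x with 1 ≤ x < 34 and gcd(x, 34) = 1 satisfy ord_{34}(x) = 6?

0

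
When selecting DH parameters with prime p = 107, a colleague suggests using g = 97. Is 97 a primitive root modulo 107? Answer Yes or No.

Yes

φ(107) = 107 − 1 = 106 = 2 · 53.
97 is a primitive root mod 107 iff 97^(φ(107)/q) ≢ 1 for every prime q | φ(107), i.e. q ∈ {2, 53}.
97^53 ≡ 106 (mod 107)  [q = 2: ≢ 1 ✓]
97^2 ≡ 100 (mod 107)  [q = 53: ≢ 1 ✓]
All checks pass, so 97 has order 106 and is a primitive root modulo 107.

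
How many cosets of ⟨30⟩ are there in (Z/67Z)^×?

11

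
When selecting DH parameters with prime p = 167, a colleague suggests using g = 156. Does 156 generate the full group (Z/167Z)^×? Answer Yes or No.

Yes

φ(167) = 167 − 1 = 166 = 2 · 83.
156 is a primitive root mod 167 iff 156^(φ(167)/q) ≢ 1 for every prime q | φ(167), i.e. q ∈ {2, 83}.
156^83 ≡ 166 (mod 167)  [q = 2: ≢ 1 ✓]
156^2 ≡ 121 (mod 167)  [q = 83: ≢ 1 ✓]
None equal 1, so ord_167(156) = 166: 156 is a primitive root.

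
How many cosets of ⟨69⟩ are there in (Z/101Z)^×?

5

Since 69 ∈ (Z/101Z)^×, its order divides φ(101) = 101 − 1 = 100 = 2^2 · 5^2.
Divisors of 100: 1, 2, 4, 5, 10, 20, 25, 50, 100.
Compute 69^d (mod 101) for the divisors d until we hit 1:
69^1 ≡ 69
69^2 ≡ 14
69^4 ≡ 95
69^5 ≡ 91
69^10 ≡ 100
69^20 ≡ 1
Thus |⟨69⟩| = ord(69) = 20.
[(Z/101Z)^× : ⟨69⟩] = 100/20 = 5.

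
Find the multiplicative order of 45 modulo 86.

14

ord(45) | φ(86) = φ(2)·φ(43) = 1·42 = 42 = 2 · 3 · 7.
Divisors of 42: 1, 2, 3, 6, 7, 14, 21, 42.
Compute 45^d (mod 86) for the divisors d until we hit 1:
45^1 ≡ 45 (mod 86)
45^2 ≡ 47 (mod 86)
45^3 ≡ 51 (mod 86)
45^6 ≡ 21 (mod 86)
45^7 ≡ 85 (mod 86)
45^14 ≡ 1 (mod 86) ✓
Therefore the multiplicative order of 45 modulo 86 is 14.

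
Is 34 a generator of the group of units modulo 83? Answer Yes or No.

Yes

φ(83) = 83 − 1 = 82 = 2 · 41.
An element g generates (Z/83Z)^× iff g^(82/q) ≢ 1 (mod 83) for each prime q ∈ {2, 41}.
34^41 ≡ 82 (mod 83)  [q = 2: ≢ 1 ✓]
34^2 ≡ 77 (mod 83)  [q = 41: ≢ 1 ✓]
Every test exponent gives a nontrivial residue, hence 34 generates the full group.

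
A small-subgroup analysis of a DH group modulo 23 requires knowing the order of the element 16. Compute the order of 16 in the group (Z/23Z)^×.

11

ord(16) | φ(23) = 23 − 1 = 22 = 2 · 11.
Divisors of 22: 1, 2, 11, 22.
Evaluate successive powers at the divisors of 22:
16^1 ≡ 16 (mod 23)
16^2 ≡ 3 (mod 23)
16^11 ≡ 1 (mod 23) ✓
Hence ord(16) = 11.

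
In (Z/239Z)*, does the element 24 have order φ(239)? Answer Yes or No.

No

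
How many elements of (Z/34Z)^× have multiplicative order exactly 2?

φ(34) = φ(2)·φ(17) = 1·16 = 16 = 2^4.
Since (Z/34Z)^× is cyclic of order 16, the number of elements of order d is φ(d) when d | 16 and 0 otherwise.
2 | 16, and φ(2) = 2 − 1 = 1.

1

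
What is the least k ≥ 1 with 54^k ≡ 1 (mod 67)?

The order of 54 must divide φ(67) = 67 − 1 = 66 = 2 · 3 · 11.
Divisors of 66: 1, 2, 3, 6, 11, 22, 33, 66.
Compute 54^d (mod 67) for the divisors d until we hit 1:
54^1 ≡ 54 (mod 67)
54^2 ≡ 35 (mod 67)
54^3 ≡ 14 (mod 67)
54^6 ≡ 62 (mod 67)
54^11 ≡ 29 (mod 67)
54^22 ≡ 37 (mod 67)
54^33 ≡ 1 (mod 67) ✓
Therefore the multiplicative order of 54 modulo 67 is 33.

33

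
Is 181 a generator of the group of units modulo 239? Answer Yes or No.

Yes

φ(239) = 239 − 1 = 238 = 2 · 7 · 17.
181 is a primitive root mod 239 iff 181^(φ(239)/q) ≢ 1 for every prime q | φ(239), i.e. q ∈ {2, 7, 17}.
181^119 ≡ 238 (mod 239)  [q = 2: ≢ 1 ✓]
181^34 ≡ 98 (mod 239)  [q = 7: ≢ 1 ✓]
181^14 ≡ 22 (mod 239)  [q = 17: ≢ 1 ✓]
None equal 1, so ord_239(181) = 238: 181 is a primitive root.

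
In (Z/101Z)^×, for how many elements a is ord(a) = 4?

φ(101) = 101 − 1 = 100 = 2^2 · 5^2.
Since (Z/101Z)^× is cyclic of order 100, the number of elements of order d is φ(d) when d | 100 and 0 otherwise.
4 = 2^2 divides 100, and φ(4) = 2.

2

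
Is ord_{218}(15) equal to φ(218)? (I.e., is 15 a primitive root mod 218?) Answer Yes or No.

No

φ(218) = φ(2)·φ(109) = 1·108 = 108 = 2^2 · 3^3.
15 is a primitive root mod 218 iff 15^(φ(218)/q) ≢ 1 for every prime q | φ(218), i.e. q ∈ {2, 3}.
15^54 ≡ 1 (mod 218)  [q = 2: ≡ 1 ✗]
15^36 ≡ 45 (mod 218)  [q = 3: ≢ 1 ✓]
Since 15^54 ≡ 1, the order of 15 divides 54 < 108, so 15 is not a primitive root.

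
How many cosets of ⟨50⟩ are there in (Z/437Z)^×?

6

The order of 50 must divide φ(437) = φ(19·23) = (19−1)·(23−1) = 18·22 = 396 = 2^2 · 3^2 · 11.
Divisors of 396: 1, 2, 3, 4, 6, 9, 11, 12, 18, 22, 33, 36, 44, 66, 99, 132, 198, 396.
Test each divisor d:
50^1 ≡ 50 (mod 437)
50^2 ≡ 315 (mod 437)
50^3 ≡ 18 (mod 437)
50^4 ≡ 26 (mod 437)
50^6 ≡ 324 (mod 437)
50^9 ≡ 151 (mod 437)
50^11 ≡ 369 (mod 437)
50^12 ≡ 96 (mod 437)
50^18 ≡ 77 (mod 437)
50^22 ≡ 254 (mod 437)
50^33 ≡ 208 (mod 437)
50^36 ≡ 248 (mod 437)
50^44 ≡ 277 (mod 437)
50^66 ≡ 1 (mod 437) ✓
Thus |⟨50⟩| = ord(50) = 66.
[(Z/437Z)^× : ⟨50⟩] = 396/66 = 6.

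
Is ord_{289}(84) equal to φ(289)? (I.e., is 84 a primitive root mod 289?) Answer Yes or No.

No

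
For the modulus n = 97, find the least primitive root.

5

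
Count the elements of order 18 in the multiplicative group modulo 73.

6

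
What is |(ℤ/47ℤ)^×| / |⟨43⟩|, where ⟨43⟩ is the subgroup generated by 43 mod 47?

1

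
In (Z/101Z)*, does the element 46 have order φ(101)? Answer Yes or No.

Yes

φ(101) = 101 − 1 = 100 = 2^2 · 5^2.
Test 46^(100/q) mod 101 for each prime factor q of 100:
46^50 ≡ 100 (mod 101)  [q = 2: ≢ 1 ✓]
46^20 ≡ 36 (mod 101)  [q = 5: ≢ 1 ✓]
All checks pass, so 46 has order 100 and is a primitive root modulo 101.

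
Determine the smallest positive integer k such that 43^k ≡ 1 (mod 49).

7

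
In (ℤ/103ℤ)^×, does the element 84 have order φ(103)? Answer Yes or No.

Yes

φ(103) = 103 − 1 = 102 = 2 · 3 · 17.
An element g generates (Z/103Z)^× iff g^(102/q) ≢ 1 (mod 103) for each prime q ∈ {2, 3, 17}.
84^51 ≡ 102 (mod 103)  [q = 2: ≢ 1 ✓]
84^34 ≡ 46 (mod 103)  [q = 3: ≢ 1 ✓]
84^6 ≡ 13 (mod 103)  [q = 17: ≢ 1 ✓]
Every test exponent gives a nontrivial residue, hence 84 generates the full group.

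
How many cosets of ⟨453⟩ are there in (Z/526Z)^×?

By Lagrange's theorem, ord_526(453) divides φ(526) = φ(2)·φ(263) = 1·262 = 262 = 2 · 131.
Divisors of 262: 1, 2, 131, 262.
Check 453^d mod 526 for each divisor in increasing order:
453^1 ≡ 453
453^2 ≡ 69
453^131 ≡ 1
Thus |⟨453⟩| = ord(453) = 131.
Index = |(Z/526Z)^×| / |⟨453⟩| = 262 / 131 = 2.

2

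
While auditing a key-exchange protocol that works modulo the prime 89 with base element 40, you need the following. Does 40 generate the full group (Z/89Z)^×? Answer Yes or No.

No

φ(89) = 89 − 1 = 88 = 2^3 · 11.
An element g generates (Z/89Z)^× iff g^(88/q) ≢ 1 (mod 89) for each prime q ∈ {2, 11}.
40^44 ≡ 1 (mod 89)  [q = 2: ≡ 1 ✗]
40^8 ≡ 16 (mod 89)  [q = 11: ≢ 1 ✓]
Since 40^44 ≡ 1, the order of 40 divides 44 < 88, so 40 is not a primitive root.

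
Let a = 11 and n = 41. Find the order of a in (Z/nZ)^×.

40

The order of 11 must divide φ(41) = 41 − 1 = 40 = 2^3 · 5.
Divisors of 40: 1, 2, 4, 5, 8, 10, 20, 40.
Evaluate successive powers at the divisors of 40:
11^1 ≡ 11 (mod 41)
11^2 ≡ 39 (mod 41)
11^4 ≡ 4 (mod 41)
11^5 ≡ 3 (mod 41)
11^8 ≡ 16 (mod 41)
11^10 ≡ 9 (mod 41)
11^20 ≡ 40 (mod 41)
11^40 ≡ 1 (mod 41) ✓
So ord_41(11) = 40.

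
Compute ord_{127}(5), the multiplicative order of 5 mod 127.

By Lagrange's theorem, ord_127(5) divides φ(127) = 127 − 1 = 126 = 2 · 3^2 · 7.
Divisors of 126: 1, 2, 3, 6, 7, 9, 14, 18, 21, 42, 63, 126.
Check 5^d mod 127 for each divisor in increasing order:
5^1 ≡ 5 (mod 127)
5^2 ≡ 25 (mod 127)
5^3 ≡ 125 (mod 127)
5^6 ≡ 4 (mod 127)
5^7 ≡ 20 (mod 127)
5^9 ≡ 119 (mod 127)
5^14 ≡ 19 (mod 127)
5^18 ≡ 64 (mod 127)
5^21 ≡ 126 (mod 127)
5^42 ≡ 1 (mod 127) ✓
Hence ord(5) = 42.

42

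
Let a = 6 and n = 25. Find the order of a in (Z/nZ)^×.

The order of 6 must divide φ(25) = φ(5^2) = 5·(5−1) = 20 = 2^2 · 5.
Divisors of 20: 1, 2, 4, 5, 10, 20.
Check 6^d mod 25 for each divisor in increasing order:
6^1 ≡ 6 (mod 25)
6^2 ≡ 11 (mod 25)
6^4 ≡ 21 (mod 25)
6^5 ≡ 1 (mod 25) ✓
So ord_25(6) = 5.

5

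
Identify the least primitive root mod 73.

5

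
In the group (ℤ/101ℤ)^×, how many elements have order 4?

2

φ(101) = 101 − 1 = 100 = 2^2 · 5^2.
Since (Z/101Z)^× is cyclic of order 100, the number of elements of order d is φ(d) when d | 100 and 0 otherwise.
4 = 2^2 divides 100, and φ(4) = 2.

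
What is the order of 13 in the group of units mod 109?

108

Since 13 ∈ (Z/109Z)^×, its order divides φ(109) = 109 − 1 = 108 = 2^2 · 3^3.
Divisors of 108: 1, 2, 3, 4, 6, 9, 12, 18, 27, 36, 54, 108.
Compute 13^d (mod 109) for the divisors d until we hit 1:
13^1 ≡ 13 (mod 109)
13^2 ≡ 60 (mod 109)
13^3 ≡ 17 (mod 109)
13^4 ≡ 3 (mod 109)
13^6 ≡ 71 (mod 109)
13^9 ≡ 8 (mod 109)
13^12 ≡ 27 (mod 109)
13^18 ≡ 64 (mod 109)
13^27 ≡ 76 (mod 109)
13^36 ≡ 63 (mod 109)
13^54 ≡ 108 (mod 109)
13^108 ≡ 1 (mod 109) ✓
The smallest such exponent is 108, so the order of 13 is 108.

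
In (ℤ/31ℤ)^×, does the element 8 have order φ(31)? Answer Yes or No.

φ(31) = 31 − 1 = 30 = 2 · 3 · 5.
It suffices to check that the order of 8 is not a proper divisor of 30: compute 8^(30/q) for q ∈ {2, 3, 5}.
8^15 ≡ 1 (mod 31)  [q = 2: ≡ 1 ✗]
8^10 ≡ 1 (mod 31)  [q = 3: ≡ 1 ✗]
8^6 ≡ 8 (mod 31)  [q = 5: ≢ 1 ✓]
The check at q = 2 fails, so 8 generates a proper subgroup.

No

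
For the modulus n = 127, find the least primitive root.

φ(127) = 127 − 1 = 126 = 2 · 3^2 · 7.
g is a primitive root iff g^(126/q) ≢ 1 (mod 127) for each prime q ∈ {2, 3, 7}.
g = 2: 2^63 ≡ 1 — hits 1, so not a primitive root.
g = 3: 3^63 ≡ 126; 3^42 ≡ 107; 3^18 ≡ 4 — none is 1, so 3 is a primitive root.
Hence the least primitive root of 127 is 3.

3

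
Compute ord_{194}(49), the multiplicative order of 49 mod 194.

48

By Lagrange's theorem, ord_194(49) divides φ(194) = φ(2)·φ(97) = 1·96 = 96 = 2^5 · 3.
Divisors of 96: 1, 2, 3, 4, 6, 8, 12, 16, 24, 32, 48, 96.
Check 49^d mod 194 for each divisor in increasing order:
49^1 ≡ 49 (mod 194)
49^2 ≡ 73 (mod 194)
49^3 ≡ 85 (mod 194)
49^4 ≡ 91 (mod 194)
49^6 ≡ 47 (mod 194)
49^8 ≡ 133 (mod 194)
49^12 ≡ 75 (mod 194)
49^16 ≡ 35 (mod 194)
49^24 ≡ 193 (mod 194)
49^32 ≡ 61 (mod 194)
49^48 ≡ 1 (mod 194) ✓
Hence ord(49) = 48.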